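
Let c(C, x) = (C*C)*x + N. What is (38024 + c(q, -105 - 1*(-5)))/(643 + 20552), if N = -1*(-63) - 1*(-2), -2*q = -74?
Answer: -10979/2355 ≈ -4.6620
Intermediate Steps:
q = 37 (q = -1/2*(-74) = 37)
N = 65 (N = 63 + 2 = 65)
c(C, x) = 65 + x*C**2 (c(C, x) = (C*C)*x + 65 = C**2*x + 65 = x*C**2 + 65 = 65 + x*C**2)
(38024 + c(q, -105 - 1*(-5)))/(643 + 20552) = (38024 + (65 + (-105 - 1*(-5))*37**2))/(643 + 20552) = (38024 + (65 + (-105 + 5)*1369))/21195 = (38024 + (65 - 100*1369))*(1/21195) = (38024 + (65 - 136900))*(1/21195) = (38024 - 136835)*(1/21195) = -98811*1/21195 = -10979/2355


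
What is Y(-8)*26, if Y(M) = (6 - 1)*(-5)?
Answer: -650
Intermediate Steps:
Y(M) = -25 (Y(M) = 5*(-5) = -25)
Y(-8)*26 = -25*26 = -650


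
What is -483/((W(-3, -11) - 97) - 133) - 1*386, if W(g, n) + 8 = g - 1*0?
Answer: -92543/241 ≈ -384.00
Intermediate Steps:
W(g, n) = -8 + g (W(g, n) = -8 + (g - 1*0) = -8 + (g + 0) = -8 + g)
-483/((W(-3, -11) - 97) - 133) - 1*386 = -483/(((-8 - 3) - 97) - 133) - 1*386 = -483/((-11 - 97) - 133) - 386 = -483/(-108 - 133) - 386 = -483/(-241) - 386 = -483*(-1/241) - 386 = 483/241 - 386 = -92543/241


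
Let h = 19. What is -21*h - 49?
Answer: -448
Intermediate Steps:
-21*h - 49 = -21*19 - 49 = -399 - 49 = -448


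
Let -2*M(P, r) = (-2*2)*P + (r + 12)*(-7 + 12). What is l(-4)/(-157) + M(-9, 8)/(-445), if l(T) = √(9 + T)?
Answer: 68/445 - √5/157 ≈ 0.13857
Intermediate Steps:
M(P, r) = -30 + 2*P - 5*r/2 (M(P, r) = -((-2*2)*P + (r + 12)*(-7 + 12))/2 = -(-4*P + (12 + r)*5)/2 = -(-4*P + (60 + 5*r))/2 = -(60 - 4*P + 5*r)/2 = -30 + 2*P - 5*r/2)
l(-4)/(-157) + M(-9, 8)/(-445) = √(9 - 4)/(-157) + (-30 + 2*(-9) - 5/2*8)/(-445) = √5*(-1/157) + (-30 - 18 - 20)*(-1/445) = -√5/157 - 68*(-1/445) = -√5/157 + 68/445 = 68/445 - √5/157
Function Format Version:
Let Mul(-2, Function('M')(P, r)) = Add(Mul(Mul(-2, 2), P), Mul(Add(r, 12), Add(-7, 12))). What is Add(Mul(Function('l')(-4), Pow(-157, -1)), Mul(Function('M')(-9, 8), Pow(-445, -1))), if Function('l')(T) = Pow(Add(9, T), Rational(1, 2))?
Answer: Add(Rational(68, 445), Mul(Rational(-1, 157), Pow(5, Rational(1, 2)))) ≈ 0.13857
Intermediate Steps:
Function('M')(P, r) = Add(-30, Mul(2, P), Mul(Rational(-5, 2), r)) (Function('M')(P, r) = Mul(Rational(-1, 2), Add(Mul(Mul(-2, 2), P), Mul(Add(r, 12), Add(-7, 12)))) = Mul(Rational(-1, 2), Add(Mul(-4, P), Mul(Add(12, r), 5))) = Mul(Rational(-1, 2), Add(Mul(-4, P), Add(60, Mul(5, r)))) = Mul(Rational(-1, 2), Add(60, Mul(-4, P), Mul(5, r))) = Add(-30, Mul(2, P), Mul(Rational(-5, 2), r)))
Add(Mul(Function('l')(-4), Pow(-157, -1)), Mul(Function('M')(-9, 8), Pow(-445, -1))) = Add(Mul(Pow(Add(9, -4), Rational(1, 2)), Pow(-157, -1)), Mul(Add(-30, Mul(2, -9), Mul(Rational(-5, 2), 8)), Pow(-445, -1))) = Add(Mul(Pow(5, Rational(1, 2)), Rational(-1, 157)), Mul(Add(-30, -18, -20), Rational(-1, 445))) = Add(Mul(Rational(-1, 157), Pow(5, Rational(1, 2))), Mul(-68, Rational(-1, 445))) = Add(Mul(Rational(-1, 157), Pow(5, Rational(1, 2))), Rational(68, 445)) = Add(Rational(68, 445), Mul(Rational(-1, 157), Pow(5, Rational(1, 2))))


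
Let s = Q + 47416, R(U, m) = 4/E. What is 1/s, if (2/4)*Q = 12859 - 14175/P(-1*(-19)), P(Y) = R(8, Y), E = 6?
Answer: 1/30609 ≈ 3.2670e-5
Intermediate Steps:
R(U, m) = ⅔ (R(U, m) = 4/6 = 4*(⅙) = ⅔)
P(Y) = ⅔
Q = -16807 (Q = 2*(12859 - 14175/⅔) = 2*(12859 - 14175*3/2) = 2*(12859 - 42525/2) = 2*(-16807/2) = -16807)
s = 30609 (s = -16807 + 47416 = 30609)
1/s = 1/30609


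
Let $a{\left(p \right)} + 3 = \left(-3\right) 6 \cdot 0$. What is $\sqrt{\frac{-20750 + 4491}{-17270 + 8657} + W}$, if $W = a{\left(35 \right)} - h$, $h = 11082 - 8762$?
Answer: $\frac{2 i \sqrt{4783023795}}{2871} \approx 48.178 i$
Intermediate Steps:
$h = 2320$ ($h = 11082 - 8762 = 2320$)
$a{\left(p \right)} = -3$ ($a{\left(p \right)} = -3 + \left(-3\right) 6 \cdot 0 = -3 - 0 = -3 + 0 = -3$)
$W = -2323$ ($W = -3 - 2320 = -2323$)
$\sqrt{\frac{-20750 + 4491}{-17270 + 8657} + W} = \sqrt{\frac{-20750 + 4491}{-17270 + 8657} - 2323} = \sqrt{- \frac{16259}{-8613} - 2323} = \sqrt{\left(-16259\right) \left(- \frac{1}{8613}\right) - 2323} = \sqrt{\frac{16259}{8613} - 2323} = \sqrt{- \frac{19991740}{8613}} = \frac{2 i \sqrt{4783023795}}{2871}$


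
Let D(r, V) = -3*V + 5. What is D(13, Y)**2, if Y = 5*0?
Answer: 25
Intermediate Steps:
Y = 0
D(r, V) = 5 - 3*V
D(13, Y)**2 = (5 - 3*0)**2 = (5 + 0)**2 = 5**2 = 25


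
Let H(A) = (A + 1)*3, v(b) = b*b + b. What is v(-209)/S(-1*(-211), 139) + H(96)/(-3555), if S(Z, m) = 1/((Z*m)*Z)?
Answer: 318792196659983/1185 ≈ 2.6902e+11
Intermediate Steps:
v(b) = b + b² (v(b) = b² + b = b + b²)
S(Z, m) = 1/(Z²*m) (S(Z, m) = 1/(m*Z²) = 1/(Z²*m))
H(A) = 3 + 3*A (H(A) = (1 + A)*3 = 3 + 3*A)
v(-209)/S(-1*(-211), 139) + H(96)/(-3555) = (-209*(1 - 209))/((1/((-1*(-211))²*139))) + (3 + 3*96)/(-3555) = (-209*(-208))/(((1/139)/211²)) + (3 + 288)*(-1/3555) = 43472/(((1/44521)*(1/139))) + 291*(-1/3555) = 43472/(1/6188419) - 97/1185 = 43472*6188419 - 97/1185 = 269022950768 - 97/1185 = 318792196659983/1185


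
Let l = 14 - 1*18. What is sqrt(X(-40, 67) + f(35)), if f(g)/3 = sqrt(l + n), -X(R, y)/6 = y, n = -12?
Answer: sqrt(-402 + 12*I) ≈ 0.2992 + 20.052*I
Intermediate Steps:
X(R, y) = -6*y
l = -4 (l = 14 - 18 = -4)
f(g) = 12*I (f(g) = 3*sqrt(-4 - 12) = 3*sqrt(-16) = 3*(4*I) = 12*I)
sqrt(X(-40, 67) + f(35)) = sqrt(-6*67 + 12*I) = sqrt(-402 + 12*I)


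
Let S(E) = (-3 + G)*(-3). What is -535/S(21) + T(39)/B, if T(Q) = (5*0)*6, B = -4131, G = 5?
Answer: 535/6 ≈ 89.167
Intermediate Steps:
S(E) = -6 (S(E) = (-3 + 5)*(-3) = 2*(-3) = -6)
T(Q) = 0 (T(Q) = 0*6 = 0)
-535/S(21) + T(39)/B = -535/(-6) + 0/(-4131) = -535*(-⅙) + 0*(-1/4131) = 535/6 + 0 = 535/6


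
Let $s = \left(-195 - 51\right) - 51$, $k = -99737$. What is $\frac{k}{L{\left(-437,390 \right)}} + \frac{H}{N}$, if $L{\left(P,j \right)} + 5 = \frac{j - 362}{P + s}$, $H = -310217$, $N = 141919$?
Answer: $\frac{5194155544968}{262408231} \approx 19794.0$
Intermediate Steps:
$s = -297$ ($s = -246 - 51 = -297$)
$L{\left(P,j \right)} = -5 + \frac{-362 + j}{-297 + P}$ ($L{\left(P,j \right)} = -5 + \frac{j - 362}{P - 297} = -5 + \frac{-362 + j}{-297 + P}$)
$\frac{k}{L{\left(-437,390 \right)}} + \frac{H}{N} = - \frac{99737}{\frac{1}{-297 - 437} \left(1123 + 390 - -2185\right)} - \frac{310217}{141919} = - \frac{99737}{\frac{1}{-734} \left(1123 + 390 + 2185\right)} - \frac{310217}{141919} = - \frac{99737}{\left(- \frac{1}{734}\right) 3698} - \frac{310217}{141919} = - \frac{99737}{- \frac{1849}{367}} - \frac{310217}{141919} = \left(-99737\right) \left(- \frac{367}{1849}\right) - \frac{310217}{141919} = \frac{36603479}{1849} - \frac{310217}{141919} = \frac{5194155544968}{262408231}$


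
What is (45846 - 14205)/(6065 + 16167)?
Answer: 31641/22232 ≈ 1.4232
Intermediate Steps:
(45846 - 14205)/(6065 + 16167) = 31641/22232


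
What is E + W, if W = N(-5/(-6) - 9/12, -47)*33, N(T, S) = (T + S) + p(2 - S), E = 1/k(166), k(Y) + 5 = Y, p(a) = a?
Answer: 44279/644 ≈ 68.756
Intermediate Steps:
k(Y) = -5 + Y
E = 1/161 (E = 1/(-5 + 166) = 1/161 ≈ 0.0062112)
N(T, S) = 2 + T (N(T, S) = (T + S) + (2 - S) = (S + T) + (2 - S) = 2 + T)
W = 275/4 (W = (2 + (-5/(-6) - 9/12))*33 = (2 + (-5*(-⅙) - 9*1/12))*33 = (2 + (⅚ - ¾))*33 = (2 + 1/12)*33 = (25/12)*33 = 275/4 ≈ 68.750)
E + W = 1/161 + 275/4 = 44279/644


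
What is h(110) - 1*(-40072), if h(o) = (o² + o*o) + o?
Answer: 64382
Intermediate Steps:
h(o) = o + 2*o² (h(o) = (o² + o²) + o = 2*o² + o = o + 2*o²)
h(110) - 1*(-40072) = 110*(1 + 2*110) - 1*(-40072) = 110*(1 + 220) + 40072 = 110*221 + 40072 = 24310 + 40072 = 64382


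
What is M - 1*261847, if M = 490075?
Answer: 228228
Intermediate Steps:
M - 1*261847 = 490075 - 1*261847 = 490075 - 261847 = 228228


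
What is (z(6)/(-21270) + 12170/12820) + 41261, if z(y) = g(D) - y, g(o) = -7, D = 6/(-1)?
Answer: 281284156699/6817035 ≈ 41262.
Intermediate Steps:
D = -6 (D = 6*(-1) = -6)
z(y) = -7 - y
(z(6)/(-21270) + 12170/12820) + 41261 = ((-7 - 1*6)/(-21270) + 12170/12820) + 41261 = ((-7 - 6)*(-1/21270) + 12170*(1/12820)) + 41261 = (-13*(-1/21270) + 1217/1282) + 41261 = (13/21270 + 1217/1282) + 41261 = 6475564/6817035 + 41261 = 281284156699/6817035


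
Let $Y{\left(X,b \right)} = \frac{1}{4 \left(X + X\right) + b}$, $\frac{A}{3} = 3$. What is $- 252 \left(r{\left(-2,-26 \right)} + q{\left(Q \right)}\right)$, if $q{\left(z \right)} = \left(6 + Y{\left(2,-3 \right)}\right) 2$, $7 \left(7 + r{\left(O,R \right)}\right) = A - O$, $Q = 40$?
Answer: $- \frac{22032}{13} \approx -1694.8$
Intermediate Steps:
$A = 9$ ($A = 3 \cdot 3 = 9$)
$Y{\left(X,b \right)} = \frac{1}{b + 8 X}$ ($Y{\left(X,b \right)} = \frac{1}{4 \cdot 2 X + b} = \frac{1}{8 X + b} = \frac{1}{b + 8 X}$)
$r{\left(O,R \right)} = - \frac{40}{7} - \frac{O}{7}$ ($r{\left(O,R \right)} = -7 + \frac{9 - O}{7} = -7 - \left(- \frac{9}{7} + \frac{O}{7}\right) = - \frac{40}{7} - \frac{O}{7}$)
$q{\left(z \right)} = \frac{158}{13}$ ($q{\left(z \right)} = \left(6 + \frac{1}{-3 + 8 \cdot 2}\right) 2 = \left(6 + \frac{1}{-3 + 16}\right) 2 = \left(6 + \frac{1}{13}\right) 2 = \frac{79}{13} \cdot 2 = \frac{158}{13}$)
$- 252 \left(r{\left(-2,-26 \right)} + q{\left(Q \right)}\right) = - 252 \left(\left(- \frac{40}{7} - - \frac{2}{7}\right) + \frac{158}{13}\right) = - 252 \left(\left(- \frac{40}{7} + \frac{2}{7}\right) + \frac{158}{13}\right) = - 252 \left(- \frac{38}{7} + \frac{158}{13}\right) = \left(-252\right) \frac{612}{91} = - \frac{22032}{13}$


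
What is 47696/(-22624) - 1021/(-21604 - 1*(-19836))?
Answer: -1913357/1249976 ≈ -1.5307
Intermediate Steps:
47696/(-22624) - 1021/(-21604 - 1*(-19836)) = 47696*(-1/22624) - 1021/(-21604 + 19836) = -2981/1414 - 1021/(-1768) = -2981/1414 - 1021*(-1/1768) = -2981/1414 + 1021/1768 = -1913357/1249976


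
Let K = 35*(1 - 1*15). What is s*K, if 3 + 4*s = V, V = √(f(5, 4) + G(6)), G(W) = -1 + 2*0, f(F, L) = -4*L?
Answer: 735/2 - 245*I*√17/2 ≈ 367.5 - 505.08*I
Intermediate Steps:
G(W) = -1 (G(W) = -1 + 0 = -1)
K = -490 (K = 35*(1 - 15) = 35*(-14) = -490)
V = I*√17 (V = √(-4*4 - 1) = √(-16 - 1) = √(-17) = I*√17 ≈ 4.1231*I)
s = -¾ + I*√17/4 (s = -¾ + (I*√17)/4 = -¾ + I*√17/4 ≈ -0.75 + 1.0308*I)
s*K = (-¾ + I*√17/4)*(-490) = 735/2 - 245*I*√17/2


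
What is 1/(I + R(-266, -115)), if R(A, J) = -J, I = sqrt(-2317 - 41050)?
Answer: 115/56592 - I*sqrt(43367)/56592 ≈ 0.0020321 - 0.0036798*I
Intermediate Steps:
I = I*sqrt(43367) (I = sqrt(-43367) = I*sqrt(43367) ≈ 208.25*I)
1/(I + R(-266, -115)) = 1/(I*sqrt(43367) - 1*(-115)) = 1/(I*sqrt(43367) + 115) = 1/(115 + I*sqrt(43367))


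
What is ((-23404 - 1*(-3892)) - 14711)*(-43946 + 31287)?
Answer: 433228957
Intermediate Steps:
((-23404 - 1*(-3892)) - 14711)*(-43946 + 31287) = ((-23404 + 3892) - 14711)*(-12659) = (-19512 - 14711)*(-12659) = -34223*(-12659) = 433228957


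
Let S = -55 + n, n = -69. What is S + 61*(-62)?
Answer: -3906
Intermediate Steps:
S = -124 (S = -55 - 69 = -124)
S + 61*(-62) = -124 + 61*(-62) = -124 - 3782 = -3906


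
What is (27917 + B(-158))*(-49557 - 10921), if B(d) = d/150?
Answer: -126622546688/75 ≈ -1.6883e+9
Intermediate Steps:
B(d) = d/150 (B(d) = d*(1/150) = d/150)
(27917 + B(-158))*(-49557 - 10921) = (27917 + (1/150)*(-158))*(-49557 - 10921) = (27917 - 79/75)*(-60478) = (2093696/75)*(-60478) = -126622546688/75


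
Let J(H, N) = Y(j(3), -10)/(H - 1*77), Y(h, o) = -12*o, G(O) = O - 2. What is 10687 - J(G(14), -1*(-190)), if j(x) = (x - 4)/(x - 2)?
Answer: 138955/13 ≈ 10689.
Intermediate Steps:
j(x) = (-4 + x)/(-2 + x)
G(O) = -2 + O
J(H, N) = 120/(-77 + H) (J(H, N) = (-12*(-10))/(H - 1*77) = 120/(H - 77) = 120/(-77 + H))
10687 - J(G(14), -1*(-190)) = 10687 - 120/(-77 + (-2 + 14)) = 10687 - 120/(-77 + 12) = 10687 - 120/(-65) = 10687 - 120*(-1)/65 = 10687 - 1*(-24/13) = 10687 + 24/13 = 138955/13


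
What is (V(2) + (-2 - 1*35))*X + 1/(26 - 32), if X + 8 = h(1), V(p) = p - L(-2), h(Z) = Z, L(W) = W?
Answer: 1385/6 ≈ 230.83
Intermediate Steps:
V(p) = 2 + p (V(p) = p - 1*(-2) = p + 2 = 2 + p)
X = -7 (X = -8 + 1 = -7)
(V(2) + (-2 - 1*35))*X + 1/(26 - 32) = ((2 + 2) + (-2 - 1*35))*(-7) + 1/(26 - 32) = (4 + (-2 - 35))*(-7) + 1/(-6) = (4 - 37)*(-7) - 1/6 = -33*(-7) - 1/6 = 231 - 1/6 = 1385/6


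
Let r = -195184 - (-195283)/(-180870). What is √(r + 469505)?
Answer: √8974090049928690/180870 ≈ 523.76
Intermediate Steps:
r = -35303125363/180870 (r = -195184 - (-195283)*(-1)/180870 = -195184 - 1*195283/180870 = -195184 - 195283/180870 = -35303125363/180870 ≈ -1.9519e+5)
√(r + 469505) = √(-35303125363/180870 + 469505) = √(49616243987/180870) = √8974090049928690/180870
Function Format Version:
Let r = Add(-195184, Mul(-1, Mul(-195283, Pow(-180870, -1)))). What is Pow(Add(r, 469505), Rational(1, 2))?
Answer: Mul(Rational(1, 180870), Pow(8974090049928690, Rational(1, 2))) ≈ 523.76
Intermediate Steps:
r = Rational(-35303125363, 180870) (r = Add(-195184, Mul(-1, Mul(-195283, Rational(-1, 180870)))) = Add(-195184, Mul(-1, Rational(195283, 180870))) = Add(-195184, Rational(-195283, 180870)) = Rational(-35303125363, 180870) ≈ -1.9519e+5)
Pow(Add(r, 469505), Rational(1, 2)) = Pow(Add(Rational(-35303125363, 180870), 469505), Rational(1, 2)) = Pow(Rational(49616243987, 180870), Rational(1, 2)) = Mul(Rational(1, 180870), Pow(8974090049928690, Rational(1, 2)))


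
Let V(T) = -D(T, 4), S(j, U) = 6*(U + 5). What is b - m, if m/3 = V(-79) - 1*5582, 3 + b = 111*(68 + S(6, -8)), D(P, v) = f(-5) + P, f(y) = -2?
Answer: 22050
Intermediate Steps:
S(j, U) = 30 + 6*U (S(j, U) = 6*(5 + U) = 30 + 6*U)
D(P, v) = -2 + P
V(T) = 2 - T (V(T) = -(-2 + T) = 2 - T)
b = 5547 (b = -3 + 111*(68 + (30 + 6*(-8))) = -3 + 111*(68 + (30 - 48)) = -3 + 111*(68 - 18) = -3 + 111*50 = -3 + 5550 = 5547)
m = -16503 (m = 3*((2 - 1*(-79)) - 1*5582) = 3*((2 + 79) - 5582) = 3*(81 - 5582) = 3*(-5501) = -16503)
b - m = 5547 - 1*(-16503) = 5547 + 16503 = 22050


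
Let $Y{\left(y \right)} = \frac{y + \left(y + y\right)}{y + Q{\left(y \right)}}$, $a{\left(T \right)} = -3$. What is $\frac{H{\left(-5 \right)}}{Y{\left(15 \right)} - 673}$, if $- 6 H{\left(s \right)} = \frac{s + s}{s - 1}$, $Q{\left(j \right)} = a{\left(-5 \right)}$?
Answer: $\frac{10}{24093} \approx 0.00041506$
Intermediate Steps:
$Q{\left(j \right)} = -3$
$H{\left(s \right)} = - \frac{s}{3 \left(-1 + s\right)}$ ($H{\left(s \right)} = - \frac{\left(s + s\right) \frac{1}{s - 1}}{6} = - \frac{2 s \frac{1}{-1 + s}}{6} = - \frac{s}{3 \left(-1 + s\right)}$)
$Y{\left(y \right)} = \frac{3 y}{-3 + y}$ ($Y{\left(y \right)} = \frac{y + \left(y + y\right)}{y - 3} = \frac{y + 2 y}{-3 + y} = \frac{3 y}{-3 + y}$)
$\frac{H{\left(-5 \right)}}{Y{\left(15 \right)} - 673} = \frac{\left(-1\right) \left(-5\right) \frac{1}{-3 + 3 \left(-5\right)}}{3 \cdot 15 \frac{1}{-3 + 15} - 673} = \frac{\left(-1\right) \left(-5\right) \frac{1}{-3 - 15}}{3 \cdot 15 \cdot \frac{1}{12} - 673} = \frac{\left(-1\right) \left(-5\right) \frac{1}{-18}}{3 \cdot 15 \cdot \frac{1}{12} - 673} = \frac{\left(-1\right) \left(-5\right) \left(- \frac{1}{18}\right)}{\frac{15}{4} - 673} = - \frac{5}{18 \left(- \frac{2677}{4}\right)} = \left(- \frac{5}{18}\right) \left(- \frac{4}{2677}\right) = \frac{10}{24093}$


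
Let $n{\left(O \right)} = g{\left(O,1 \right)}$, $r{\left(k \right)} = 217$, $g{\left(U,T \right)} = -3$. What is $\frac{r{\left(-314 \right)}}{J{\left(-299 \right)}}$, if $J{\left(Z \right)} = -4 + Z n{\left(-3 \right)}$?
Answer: $\frac{217}{893} \approx 0.243$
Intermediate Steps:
$n{\left(O \right)} = -3$
$J{\left(Z \right)} = -4 - 3 Z$ ($J{\left(Z \right)} = -4 + Z \left(-3\right) = -4 - 3 Z$)
$\frac{r{\left(-314 \right)}}{J{\left(-299 \right)}} = \frac{217}{-4 - -897} = \frac{217}{-4 + 897} = \frac{217}{893}$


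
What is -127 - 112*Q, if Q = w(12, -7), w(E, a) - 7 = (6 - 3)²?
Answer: -1919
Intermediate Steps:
w(E, a) = 16 (w(E, a) = 7 + (6 - 3)² = 7 + 3² = 7 + 9 = 16)
Q = 16
-127 - 112*Q = -127 - 112*16 = -127 - 1792 = -1919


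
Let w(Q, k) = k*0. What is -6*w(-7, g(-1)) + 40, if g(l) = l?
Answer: 40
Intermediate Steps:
w(Q, k) = 0
-6*w(-7, g(-1)) + 40 = -6*0 + 40 = 0 + 40 = 40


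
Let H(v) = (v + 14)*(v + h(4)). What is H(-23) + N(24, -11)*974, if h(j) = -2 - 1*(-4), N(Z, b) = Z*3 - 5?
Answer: 65447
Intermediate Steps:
N(Z, b) = -5 + 3*Z (N(Z, b) = 3*Z - 5 = -5 + 3*Z)
h(j) = 2 (h(j) = -2 + 4 = 2)
H(v) = (2 + v)*(14 + v) (H(v) = (v + 14)*(v + 2) = (14 + v)*(2 + v) = (2 + v)*(14 + v))
H(-23) + N(24, -11)*974 = (28 + (-23)² + 16*(-23)) + (-5 + 3*24)*974 = (28 + 529 - 368) + (-5 + 72)*974 = 189 + 67*974 = 189 + 65258 = 65447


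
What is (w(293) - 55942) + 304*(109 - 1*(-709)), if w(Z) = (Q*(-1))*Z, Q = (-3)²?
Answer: 190093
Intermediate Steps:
Q = 9
w(Z) = -9*Z (w(Z) = (9*(-1))*Z = -9*Z)
(w(293) - 55942) + 304*(109 - 1*(-709)) = (-9*293 - 55942) + 304*(109 - 1*(-709)) = (-2637 - 55942) + 304*(109 + 709) = -58579 + 304*818 = -58579 + 248672 = 190093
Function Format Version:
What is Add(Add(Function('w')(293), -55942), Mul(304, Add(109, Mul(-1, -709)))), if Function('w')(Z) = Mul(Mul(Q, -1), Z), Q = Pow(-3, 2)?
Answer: 190093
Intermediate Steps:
Q = 9
Function('w')(Z) = Mul(-9, Z) (Function('w')(Z) = Mul(Mul(9, -1), Z) = Mul(-9, Z))
Add(Add(Function('w')(293), -55942), Mul(304, Add(109, Mul(-1, -709)))) = Add(Add(Mul(-9, 293), -55942), Mul(304, Add(109, Mul(-1, -709)))) = Add(Add(-2637, -55942), Mul(304, Add(109, 709))) = Add(-58579, Mul(304, 818)) = Add(-58579, 248672) = 190093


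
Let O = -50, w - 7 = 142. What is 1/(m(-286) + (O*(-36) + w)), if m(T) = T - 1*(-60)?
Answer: 1/1723 ≈ 0.00058038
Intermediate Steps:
w = 149 (w = 7 + 142 = 149)
m(T) = 60 + T (m(T) = T + 60 = 60 + T)
1/(m(-286) + (O*(-36) + w)) = 1/((60 - 286) + (-50*(-36) + 149)) = 1/(-226 + (1800 + 149)) = 1/(-226 + 1949) = 1/1723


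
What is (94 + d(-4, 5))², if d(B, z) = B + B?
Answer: 7396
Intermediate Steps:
d(B, z) = 2*B
(94 + d(-4, 5))² = (94 + 2*(-4))² = (94 - 8)² = 86² = 7396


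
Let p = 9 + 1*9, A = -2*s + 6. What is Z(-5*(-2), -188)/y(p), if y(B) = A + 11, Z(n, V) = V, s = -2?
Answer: -188/21 ≈ -8.9524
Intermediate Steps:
A = 10 (A = -2*(-2) + 6 = 4 + 6 = 10)
p = 18 (p = 9 + 9 = 18)
y(B) = 21 (y(B) = 10 + 11 = 21)
Z(-5*(-2), -188)/y(p) = -188/21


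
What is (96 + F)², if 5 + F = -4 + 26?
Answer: 12769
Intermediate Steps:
F = 17 (F = -5 + (-4 + 26) = -5 + 22 = 17)
(96 + F)² = (96 + 17)² = 113² = 12769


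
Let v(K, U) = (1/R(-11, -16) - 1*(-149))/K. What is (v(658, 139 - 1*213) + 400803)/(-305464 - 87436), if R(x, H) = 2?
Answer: -527457047/517056400 ≈ -1.0201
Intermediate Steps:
v(K, U) = 299/(2*K) (v(K, U) = (1/2 - 1*(-149))/K = (½ + 149)/K = 299/(2*K))
(v(658, 139 - 1*213) + 400803)/(-305464 - 87436) = ((299/2)/658 + 400803)/(-305464 - 87436) = ((299/2)*(1/658) + 400803)/(-392900) = (299/1316 + 400803)*(-1/392900) = (527457047/1316)*(-1/392900) = -527457047/517056400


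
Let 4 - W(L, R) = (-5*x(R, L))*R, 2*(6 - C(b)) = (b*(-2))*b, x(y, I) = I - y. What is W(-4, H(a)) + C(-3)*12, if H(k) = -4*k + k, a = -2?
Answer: -116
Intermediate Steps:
C(b) = 6 + b² (C(b) = 6 - b*(-2)*b/2 = 6 - (-2*b)*b/2 = 6 - (-1)*b² = 6 + b²)
H(k) = -3*k
W(L, R) = 4 - R*(-5*L + 5*R) (W(L, R) = 4 - (-5*(L - R))*R = 4 - (-5*L + 5*R)*R = 4 - R*(-5*L + 5*R))
W(-4, H(a)) + C(-3)*12 = (4 + 5*(-3*(-2))*(-4 - (-3)*(-2))) + (6 + (-3)²)*12 = (4 + 5*6*(-4 - 1*6)) + (6 + 9)*12 = (4 + 5*6*(-4 - 6)) + 15*12 = (4 + 5*6*(-10)) + 180 = (4 - 300) + 180 = -296 + 180 = -116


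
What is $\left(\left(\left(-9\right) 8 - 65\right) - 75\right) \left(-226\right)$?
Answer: $47912$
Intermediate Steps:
$\left(\left(\left(-9\right) 8 - 65\right) - 75\right) \left(-226\right) = \left(\left(-72 - 65\right) - 75\right) \left(-226\right) = \left(-137 - 75\right) \left(-226\right) = \left(-212\right) \left(-226\right) = 47912$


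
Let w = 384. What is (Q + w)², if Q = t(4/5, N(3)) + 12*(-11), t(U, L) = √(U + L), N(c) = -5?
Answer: (1260 + I*√105)²/25 ≈ 63500.0 + 1032.9*I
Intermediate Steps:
t(U, L) = √(L + U)
Q = -132 + I*√105/5 (Q = √(-5 + 4/5) + 12*(-11) = √(-5 + 4*(⅕)) - 132 = √(-5 + ⅘) - 132 = √(-21/5) - 132 = I*√105/5 - 132 = -132 + I*√105/5 ≈ -132.0 + 2.0494*I)
(Q + w)² = ((-132 + I*√105/5) + 384)² = (252 + I*√105/5)²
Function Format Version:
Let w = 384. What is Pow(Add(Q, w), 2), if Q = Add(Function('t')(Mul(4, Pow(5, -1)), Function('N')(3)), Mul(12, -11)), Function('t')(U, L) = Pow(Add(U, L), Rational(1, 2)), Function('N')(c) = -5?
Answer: Mul(Rational(1, 25), Pow(Add(1260, Mul(I, Pow(105, Rational(1, 2)))), 2)) ≈ Add(63500., Mul(1032.9, I))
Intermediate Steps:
Function('t')(U, L) = Pow(Add(L, U), Rational(1, 2))
Q = Add(-132, Mul(Rational(1, 5), I, Pow(105, Rational(1, 2)))) (Q = Add(Pow(Add(-5, Mul(4, Pow(5, -1))), Rational(1, 2)), Mul(12, -11)) = Add(Pow(Add(-5, Mul(4, Rational(1, 5))), Rational(1, 2)), -132) = Add(Pow(Add(-5, Rational(4, 5)), Rational(1, 2)), -132) = Add(Pow(Rational(-21, 5), Rational(1, 2)), -132) = Add(Mul(Rational(1, 5), I, Pow(105, Rational(1, 2))), -132) = Add(-132, Mul(Rational(1, 5), I, Pow(105, Rational(1, 2)))) ≈ Add(-132.00, Mul(2.0494, I)))
Pow(Add(Q, w), 2) = Pow(Add(Add(-132, Mul(Rational(1, 5), I, Pow(105, Rational(1, 2)))), 384), 2) = Pow(Add(252, Mul(Rational(1, 5), I, Pow(105, Rational(1, 2)))), 2)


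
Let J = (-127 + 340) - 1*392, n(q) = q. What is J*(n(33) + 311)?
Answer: -61576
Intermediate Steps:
J = -179 (J = 213 - 392 = -179)
J*(n(33) + 311) = -179*(33 + 311) = -179*344 = -61576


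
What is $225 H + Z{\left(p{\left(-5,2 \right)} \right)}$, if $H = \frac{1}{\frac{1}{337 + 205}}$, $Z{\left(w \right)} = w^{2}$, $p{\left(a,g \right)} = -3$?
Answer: $121959$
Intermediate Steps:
$H = 542$ ($H = \frac{1}{\frac{1}{542}} = 542$)
$225 H + Z{\left(p{\left(-5,2 \right)} \right)} = 225 \cdot 542 + \left(-3\right)^{2} = 121950 + 9 = 121959$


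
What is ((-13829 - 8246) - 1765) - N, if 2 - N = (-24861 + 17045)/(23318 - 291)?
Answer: -549017550/23027 ≈ -23842.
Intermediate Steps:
N = 53870/23027 (N = 2 - (-24861 + 17045)/(23318 - 291) = 2 - (-7816)/23027 = 2 - 1*(-7816/23027) = 2 + 7816/23027 = 53870/23027 ≈ 2.3394)
((-13829 - 8246) - 1765) - N = ((-13829 - 8246) - 1765) - 1*53870/23027 = (-22075 - 1765) - 53870/23027 = -23840 - 53870/23027 = -549017550/23027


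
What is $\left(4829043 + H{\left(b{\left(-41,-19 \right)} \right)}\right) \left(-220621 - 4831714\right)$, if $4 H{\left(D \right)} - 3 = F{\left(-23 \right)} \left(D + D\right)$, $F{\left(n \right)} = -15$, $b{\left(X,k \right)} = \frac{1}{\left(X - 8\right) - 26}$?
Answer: $- \frac{97591789039559}{4} \approx -2.4398 \cdot 10^{13}$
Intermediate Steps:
$b{\left(X,k \right)} = \frac{1}{-34 + X}$ ($b{\left(X,k \right)} = \frac{1}{\left(X - 8\right) - 26} = \frac{1}{\left(-8 + X\right) - 26} = \frac{1}{-34 + X}$)
$H{\left(D \right)} = \frac{3}{4} - \frac{15 D}{2}$ ($H{\left(D \right)} = \frac{3}{4} + \frac{\left(-15\right) \left(D + D\right)}{4} = \frac{3}{4} + \frac{\left(-15\right) 2 D}{4} = \frac{3}{4} + \frac{\left(-30\right) D}{4} = \frac{3}{4} - \frac{15 D}{2}$)
$\left(4829043 + H{\left(b{\left(-41,-19 \right)} \right)}\right) \left(-220621 - 4831714\right) = \left(4829043 + \left(\frac{3}{4} - \frac{15}{2 \left(-34 - 41\right)}\right)\right) \left(-220621 - 4831714\right) = \left(4829043 + \left(\frac{3}{4} - \frac{15}{2 \left(-75\right)}\right)\right) \left(-5052335\right) = \left(4829043 + \left(\frac{3}{4} - - \frac{1}{10}\right)\right) \left(-5052335\right) = \left(4829043 + \left(\frac{3}{4} + \frac{1}{10}\right)\right) \left(-5052335\right) = \left(4829043 + \frac{17}{20}\right) \left(-5052335\right) = \frac{96580877}{20} \left(-5052335\right) = - \frac{97591789039559}{4}$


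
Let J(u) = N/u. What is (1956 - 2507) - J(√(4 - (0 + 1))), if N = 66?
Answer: -551 - 22*√3 ≈ -589.11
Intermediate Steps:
J(u) = 66/u
(1956 - 2507) - J(√(4 - (0 + 1))) = (1956 - 2507) - 66/(√(4 - (0 + 1))) = -551 - 66/(√(4 - 1*1)) = -551 - 66/(√(4 - 1)) = -551 - 66/(√3) = -551 - 66*√3/3 = -551 - 22*√3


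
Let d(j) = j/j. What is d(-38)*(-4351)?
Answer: -4351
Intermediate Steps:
d(j) = 1
d(-38)*(-4351) = 1*(-4351) = -4351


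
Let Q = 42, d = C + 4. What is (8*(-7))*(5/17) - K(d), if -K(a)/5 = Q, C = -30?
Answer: 3290/17 ≈ 193.53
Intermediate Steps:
d = -26 (d = -30 + 4 = -26)
K(a) = -210 (K(a) = -5*42 = -210)
(8*(-7))*(5/17) - K(d) = (8*(-7))*(5/17) - 1*(-210) = -280/17 + 210 = 3290/17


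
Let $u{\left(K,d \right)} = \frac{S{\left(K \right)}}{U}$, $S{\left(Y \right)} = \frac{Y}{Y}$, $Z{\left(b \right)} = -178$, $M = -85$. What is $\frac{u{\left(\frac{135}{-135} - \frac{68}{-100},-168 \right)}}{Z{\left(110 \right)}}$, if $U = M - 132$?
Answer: $\frac{1}{38626} \approx 2.5889 \cdot 10^{-5}$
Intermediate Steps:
$S{\left(Y \right)} = 1$
$U = -217$ ($U = -85 - 132 = -217$)
$u{\left(K,d \right)} = - \frac{1}{217}$ ($u{\left(K,d \right)} = 1 \frac{1}{-217} = 1 \left(- \frac{1}{217}\right) = - \frac{1}{217}$)
$\frac{u{\left(\frac{135}{-135} - \frac{68}{-100},-168 \right)}}{Z{\left(110 \right)}} = - \frac{1}{217 \left(-178\right)} = \left(- \frac{1}{217}\right) \left(- \frac{1}{178}\right) = \frac{1}{38626}$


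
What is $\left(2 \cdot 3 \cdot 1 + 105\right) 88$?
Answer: $9768$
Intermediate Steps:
$\left(2 \cdot 3 \cdot 1 + 105\right) 88 = \left(6 \cdot 1 + 105\right) 88 = \left(6 + 105\right) 88 = 111 \cdot 88 = 9768$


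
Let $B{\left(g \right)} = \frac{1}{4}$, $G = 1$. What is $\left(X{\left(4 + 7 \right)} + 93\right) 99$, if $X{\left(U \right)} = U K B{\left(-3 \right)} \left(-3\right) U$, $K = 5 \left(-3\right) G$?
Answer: $\frac{575883}{4} \approx 1.4397 \cdot 10^{5}$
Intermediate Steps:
$B{\left(g \right)} = \frac{1}{4}$
$K = -15$ ($K = 5 \left(-3\right) 1 = \left(-15\right) 1 = -15$)
$X{\left(U \right)} = \frac{45 U^{2}}{4}$ ($X{\left(U \right)} = U \left(-15\right) \frac{1}{4} \left(-3\right) U = - 15 U \left(- \frac{3 U}{4}\right) = \frac{45 U^{2}}{4}$)
$\left(X{\left(4 + 7 \right)} + 93\right) 99 = \left(\frac{45 \left(4 + 7\right)^{2}}{4} + 93\right) 99 = \left(\frac{45 \cdot 11^{2}}{4} + 93\right) 99 = \left(\frac{45}{4} \cdot 121 + 93\right) 99 = \left(\frac{5445}{4} + 93\right) 99 = \frac{5817}{4} \cdot 99 = \frac{575883}{4}$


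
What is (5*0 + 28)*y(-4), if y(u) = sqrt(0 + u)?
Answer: 56*I ≈ 56.0*I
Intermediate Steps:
y(u) = sqrt(u)
(5*0 + 28)*y(-4) = (5*0 + 28)*sqrt(-4) = (0 + 28)*(2*I) = 28*(2*I) = 56*I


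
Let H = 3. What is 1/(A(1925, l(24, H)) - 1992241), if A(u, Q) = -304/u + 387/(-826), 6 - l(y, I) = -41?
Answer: -227150/452537685447 ≈ -5.0195e-7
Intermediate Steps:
l(y, I) = 47 (l(y, I) = 6 - 1*(-41) = 6 + 41 = 47)
A(u, Q) = -387/826 - 304/u (A(u, Q) = -304/u + 387*(-1/826) = -304/u - 387/826 = -387/826 - 304/u)
1/(A(1925, l(24, H)) - 1992241) = 1/((-387/826 - 304/1925) - 1992241) = 1/(-142297/227150 - 1992241) = 1/(-452537685447/227150) = -227150/452537685447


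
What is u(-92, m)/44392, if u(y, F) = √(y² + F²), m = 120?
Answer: √1429/11098 ≈ 0.0034062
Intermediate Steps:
u(y, F) = √(F² + y²)
u(-92, m)/44392 = √(120² + (-92)²)/44392 = √(14400 + 8464)*(1/44392) = √22864*(1/44392) = (4*√1429)*(1/44392) = √1429/11098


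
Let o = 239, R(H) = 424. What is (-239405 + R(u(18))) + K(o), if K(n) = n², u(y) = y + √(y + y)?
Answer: -181860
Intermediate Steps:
u(y) = y + √2*√y (u(y) = y + √(2*y) = y + √2*√y)
(-239405 + R(u(18))) + K(o) = (-239405 + 424) + 239² = -238981 + 57121 = -181860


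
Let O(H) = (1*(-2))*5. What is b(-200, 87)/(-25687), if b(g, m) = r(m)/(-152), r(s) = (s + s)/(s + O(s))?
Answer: 87/150320324 ≈ 5.7876e-7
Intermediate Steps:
O(H) = -10 (O(H) = -2*5 = -10)
r(s) = 2*s/(-10 + s) (r(s) = (s + s)/(s - 10) = (2*s)/(-10 + s) = 2*s/(-10 + s))
b(g, m) = -m/(76*(-10 + m)) (b(g, m) = (2*m/(-10 + m))/(-152) = (2*m/(-10 + m))*(-1/152) = -m/(76*(-10 + m)))
b(-200, 87)/(-25687) = -1*87/(-760 + 76*87)/(-25687) = -1*87/(-760 + 6612)*(-1/25687) = -1*87/5852*(-1/25687) = -1*87*1/5852*(-1/25687) = -87/5852*(-1/25687) = 87/150320324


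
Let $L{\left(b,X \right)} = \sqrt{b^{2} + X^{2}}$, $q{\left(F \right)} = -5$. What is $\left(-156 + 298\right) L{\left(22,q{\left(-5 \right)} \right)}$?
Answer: $142 \sqrt{509} \approx 3203.7$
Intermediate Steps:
$L{\left(b,X \right)} = \sqrt{X^{2} + b^{2}}$
$\left(-156 + 298\right) L{\left(22,q{\left(-5 \right)} \right)} = \left(-156 + 298\right) \sqrt{\left(-5\right)^{2} + 22^{2}} = 142 \sqrt{25 + 484} = 142 \sqrt{509}$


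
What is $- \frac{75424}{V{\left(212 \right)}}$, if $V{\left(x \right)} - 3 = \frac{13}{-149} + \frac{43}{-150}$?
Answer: $- \frac{1685726400}{58693} \approx -28721.0$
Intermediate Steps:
$V{\left(x \right)} = \frac{58693}{22350}$ ($V{\left(x \right)} = 3 + \left(\frac{13}{-149} + \frac{43}{-150}\right) = 3 + \left(13 \left(- \frac{1}{149}\right) + 43 \left(- \frac{1}{150}\right)\right) = 3 - \frac{8357}{22350} = \frac{58693}{22350}$)
$- \frac{75424}{V{\left(212 \right)}} = - \frac{75424}{\frac{58693}{22350}} = \left(-75424\right) \frac{22350}{58693} = - \frac{1685726400}{58693}$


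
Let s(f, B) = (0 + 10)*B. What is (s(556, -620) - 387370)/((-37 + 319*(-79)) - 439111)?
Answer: 131190/154783 ≈ 0.84757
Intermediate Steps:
s(f, B) = 10*B
(s(556, -620) - 387370)/((-37 + 319*(-79)) - 439111) = (10*(-620) - 387370)/((-37 + 319*(-79)) - 439111) = (-6200 - 387370)/((-37 - 25201) - 439111) = -393570/(-25238 - 439111) = -393570/(-464349) = -393570*(-1/464349) = 131190/154783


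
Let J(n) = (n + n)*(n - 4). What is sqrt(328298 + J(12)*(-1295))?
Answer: sqrt(79658) ≈ 282.24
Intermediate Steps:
J(n) = 2*n*(-4 + n) (J(n) = (2*n)*(-4 + n) = 2*n*(-4 + n))
sqrt(328298 + J(12)*(-1295)) = sqrt(328298 + (2*12*(-4 + 12))*(-1295)) = sqrt(328298 + (2*12*8)*(-1295)) = sqrt(328298 + 192*(-1295)) = sqrt(328298 - 248640) = sqrt(79658)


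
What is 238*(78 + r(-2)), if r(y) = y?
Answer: 18088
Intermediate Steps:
238*(78 + r(-2)) = 238*(78 - 2) = 238*76 = 18088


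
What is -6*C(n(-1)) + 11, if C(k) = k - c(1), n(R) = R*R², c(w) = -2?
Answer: 5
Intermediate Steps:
n(R) = R³
C(k) = 2 + k (C(k) = k - 1*(-2) = k + 2 = 2 + k)
-6*C(n(-1)) + 11 = -6*(2 + (-1)³) + 11 = -6*(2 - 1) + 11 = -6*1 + 11 = -6 + 11 = 5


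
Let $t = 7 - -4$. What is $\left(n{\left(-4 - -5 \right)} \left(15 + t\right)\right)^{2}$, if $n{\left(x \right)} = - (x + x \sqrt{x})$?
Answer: $2704$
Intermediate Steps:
$t = 11$ ($t = 7 + 4 = 11$)
$n{\left(x \right)} = - x - x^{\frac{3}{2}}$ ($n{\left(x \right)} = - (x + x^{\frac{3}{2}}) = - x - x^{\frac{3}{2}}$)
$\left(n{\left(-4 - -5 \right)} \left(15 + t\right)\right)^{2} = \left(\left(- (-4 - -5) - \left(-4 - -5\right)^{\frac{3}{2}}\right) \left(15 + 11\right)\right)^{2} = \left(\left(- (-4 + 5) - \left(-4 + 5\right)^{\frac{3}{2}}\right) 26\right)^{2} = \left(\left(\left(-1\right) 1 - 1^{\frac{3}{2}}\right) 26\right)^{2} = \left(\left(-1 - 1\right) 26\right)^{2} = \left(\left(-2\right) 26\right)^{2} = \left(-52\right)^{2} = 2704$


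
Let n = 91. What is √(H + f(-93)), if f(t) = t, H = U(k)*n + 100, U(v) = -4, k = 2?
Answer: I*√357 ≈ 18.894*I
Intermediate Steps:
H = -264 (H = -4*91 + 100 = -364 + 100 = -264)
√(H + f(-93)) = √(-264 - 93) = √(-357) = I*√357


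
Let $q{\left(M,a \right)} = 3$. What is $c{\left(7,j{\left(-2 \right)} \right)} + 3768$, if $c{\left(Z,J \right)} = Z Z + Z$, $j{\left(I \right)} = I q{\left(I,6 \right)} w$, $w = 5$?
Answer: $3824$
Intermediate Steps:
$j{\left(I \right)} = 15 I$ ($j{\left(I \right)} = I 3 \cdot 5 = 3 I 5 = 15 I$)
$c{\left(Z,J \right)} = Z + Z^{2}$ ($c{\left(Z,J \right)} = Z^{2} + Z = Z + Z^{2}$)
$c{\left(7,j{\left(-2 \right)} \right)} + 3768 = 7 \left(1 + 7\right) + 3768 = 7 \cdot 8 + 3768 = 56 + 3768 = 3824$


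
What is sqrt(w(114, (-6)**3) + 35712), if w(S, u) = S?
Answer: sqrt(35826) ≈ 189.28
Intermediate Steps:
sqrt(w(114, (-6)**3) + 35712) = sqrt(114 + 35712) = sqrt(35826)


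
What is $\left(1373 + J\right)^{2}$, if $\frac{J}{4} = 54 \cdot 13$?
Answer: $17480761$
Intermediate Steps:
$J = 2808$ ($J = 4 \cdot 54 \cdot 13 = 4 \cdot 702 = 2808$)
$\left(1373 + J\right)^{2} = \left(1373 + 2808\right)^{2} = 4181^{2} = 17480761$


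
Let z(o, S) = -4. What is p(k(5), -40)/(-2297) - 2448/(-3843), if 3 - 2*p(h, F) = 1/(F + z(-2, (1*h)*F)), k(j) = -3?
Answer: 54924201/86312072 ≈ 0.63634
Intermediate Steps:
p(h, F) = 3/2 - 1/(2*(-4 + F)) (p(h, F) = 3/2 - 1/(2*(F - 4)) = 3/2 - 1/(2*(-4 + F)))
p(k(5), -40)/(-2297) - 2448/(-3843) = ((-13 + 3*(-40))/(2*(-4 - 40)))/(-2297) - 2448/(-3843) = ((½)*(-13 - 120)/(-44))*(-1/2297) - 2448*(-1/3843) = ((½)*(-1/44)*(-133))*(-1/2297) + 272/427 = (133/88)*(-1/2297) + 272/427 = -133/202136 + 272/427 = 54924201/86312072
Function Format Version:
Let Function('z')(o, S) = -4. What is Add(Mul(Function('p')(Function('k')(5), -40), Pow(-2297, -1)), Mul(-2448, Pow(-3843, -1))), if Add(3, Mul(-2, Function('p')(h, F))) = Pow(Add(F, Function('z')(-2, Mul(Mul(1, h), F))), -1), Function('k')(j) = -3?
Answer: Rational(54924201, 86312072) ≈ 0.63634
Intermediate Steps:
Function('p')(h, F) = Add(Rational(3, 2), Mul(Rational(-1, 2), Pow(Add(-4, F), -1))) (Function('p')(h, F) = Add(Rational(3, 2), Mul(Rational(-1, 2), Pow(Add(F, -4), -1))) = Add(Rational(3, 2), Mul(Rational(-1, 2), Pow(Add(-4, F), -1))))
Add(Mul(Function('p')(Function('k')(5), -40), Pow(-2297, -1)), Mul(-2448, Pow(-3843, -1))) = Add(Mul(Mul(Rational(1, 2), Pow(Add(-4, -40), -1), Add(-13, Mul(3, -40))), Pow(-2297, -1)), Mul(-2448, Pow(-3843, -1))) = Add(Mul(Mul(Rational(1, 2), Pow(-44, -1), Add(-13, -120)), Rational(-1, 2297)), Mul(-2448, Rational(-1, 3843))) = Add(Mul(Mul(Rational(1, 2), Rational(-1, 44), -133), Rational(-1, 2297)), Rational(272, 427)) = Add(Mul(Rational(133, 88), Rational(-1, 2297)), Rational(272, 427)) = Add(Rational(-133, 202136), Rational(272, 427)) = Rational(54924201, 86312072)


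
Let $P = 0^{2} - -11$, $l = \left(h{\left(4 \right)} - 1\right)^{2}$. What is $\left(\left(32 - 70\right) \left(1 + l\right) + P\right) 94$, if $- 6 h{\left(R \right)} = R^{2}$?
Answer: $- \frac{455054}{9} \approx -50562.0$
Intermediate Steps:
$h{\left(R \right)} = - \frac{R^{2}}{6}$
$l = \frac{121}{9}$ ($l = \left(- \frac{4^{2}}{6} - 1\right)^{2} = \left(\left(- \frac{1}{6}\right) 16 - 1\right)^{2} = \left(- \frac{8}{3} - 1\right)^{2} = \left(- \frac{11}{3}\right)^{2} = \frac{121}{9} \approx 13.444$)
$P = 11$ ($P = 0 + 11 = 11$)
$\left(\left(32 - 70\right) \left(1 + l\right) + P\right) 94 = \left(\left(32 - 70\right) \left(1 + \frac{121}{9}\right) + 11\right) 94 = \left(\left(-38\right) \frac{130}{9} + 11\right) 94 = \left(- \frac{4940}{9} + 11\right) 94 = \left(- \frac{4841}{9}\right) 94 = - \frac{455054}{9}$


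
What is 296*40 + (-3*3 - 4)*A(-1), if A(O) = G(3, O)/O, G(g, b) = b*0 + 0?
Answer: 11840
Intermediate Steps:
G(g, b) = 0 (G(g, b) = 0 + 0 = 0)
A(O) = 0 (A(O) = 0/O = 0)
296*40 + (-3*3 - 4)*A(-1) = 296*40 + (-3*3 - 4)*0 = 11840 + (-9 - 4)*0 = 11840 - 13*0 = 11840 + 0 = 11840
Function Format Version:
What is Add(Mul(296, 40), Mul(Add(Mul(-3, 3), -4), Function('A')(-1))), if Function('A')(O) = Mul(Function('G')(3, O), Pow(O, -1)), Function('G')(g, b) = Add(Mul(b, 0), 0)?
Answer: 11840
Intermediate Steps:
Function('G')(g, b) = 0 (Function('G')(g, b) = Add(0, 0) = 0)
Function('A')(O) = 0 (Function('A')(O) = Mul(0, Pow(O, -1)) = 0)
Add(Mul(296, 40), Mul(Add(Mul(-3, 3), -4), Function('A')(-1))) = Add(Mul(296, 40), Mul(Add(Mul(-3, 3), -4), 0)) = Add(11840, Mul(Add(-9, -4), 0)) = Add(11840, Mul(-13, 0)) = Add(11840, 0) = 11840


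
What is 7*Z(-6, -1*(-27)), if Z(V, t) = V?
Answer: -42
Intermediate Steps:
7*Z(-6, -1*(-27)) = 7*(-6) = -42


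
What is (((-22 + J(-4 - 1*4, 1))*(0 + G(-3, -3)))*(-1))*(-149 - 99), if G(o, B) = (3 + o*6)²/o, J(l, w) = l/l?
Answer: 390600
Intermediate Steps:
J(l, w) = 1
G(o, B) = (3 + 6*o)²/o
(((-22 + J(-4 - 1*4, 1))*(0 + G(-3, -3)))*(-1))*(-149 - 99) = (((-22 + 1)*(0 + 9*(1 + 2*(-3))²/(-3)))*(-1))*(-149 - 99) = (-21*(0 + 9*(-⅓)*(1 - 6)²)*(-1))*(-248) = (-21*(0 + 9*(-⅓)*(-5)²)*(-1))*(-248) = (-21*(0 + 9*(-⅓)*25)*(-1))*(-248) = (-21*(0 - 75)*(-1))*(-248) = (-21*(-75)*(-1))*(-248) = (1575*(-1))*(-248) = -1575*(-248) = 390600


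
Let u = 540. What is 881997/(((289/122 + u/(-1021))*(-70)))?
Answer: -54931655157/8021615 ≈ -6848.0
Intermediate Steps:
881997/(((289/122 + u/(-1021))*(-70))) = 881997/(((289/122 + 540/(-1021))*(-70))) = 881997/(((289*(1/122) + 540*(-1/1021))*(-70))) = 881997/(((289/122 - 540/1021)*(-70))) = 881997/(((229189/124562)*(-70))) = 881997/(-8021615/62281) = 881997*(-62281/8021615) = -54931655157/8021615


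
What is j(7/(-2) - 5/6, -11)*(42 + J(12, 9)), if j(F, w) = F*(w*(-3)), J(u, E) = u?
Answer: -7722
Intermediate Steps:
j(F, w) = -3*F*w (j(F, w) = F*(-3*w) = -3*F*w)
j(7/(-2) - 5/6, -11)*(42 + J(12, 9)) = (-3*(7/(-2) - 5/6)*(-11))*(42 + 12) = -3*(7*(-1/2) - 5*1/6)*(-11)*54 = -3*(-7/2 - 5/6)*(-11)*54 = -3*(-13/3)*(-11)*54 = -143*54 = -7722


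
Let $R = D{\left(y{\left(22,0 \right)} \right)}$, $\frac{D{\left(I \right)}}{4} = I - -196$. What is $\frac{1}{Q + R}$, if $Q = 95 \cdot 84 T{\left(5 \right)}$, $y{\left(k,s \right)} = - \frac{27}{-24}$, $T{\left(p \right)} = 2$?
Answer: $\frac{2}{33497} \approx 5.9707 \cdot 10^{-5}$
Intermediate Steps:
$y{\left(k,s \right)} = \frac{9}{8}$ ($y{\left(k,s \right)} = \left(-27\right) \left(- \frac{1}{24}\right) = \frac{9}{8}$)
$D{\left(I \right)} = 784 + 4 I$ ($D{\left(I \right)} = 4 \left(I - -196\right) = 4 \left(I + 196\right) = 4 \left(196 + I\right) = 784 + 4 I$)
$Q = 15960$ ($Q = 95 \cdot 84 \cdot 2 = 7980 \cdot 2 = 15960$)
$R = \frac{1577}{2}$ ($R = 784 + 4 \cdot \frac{9}{8} = 784 + \frac{9}{2} = \frac{1577}{2} \approx 788.5$)
$\frac{1}{Q + R} = \frac{1}{15960 + \frac{1577}{2}} = \frac{1}{\frac{33497}{2}} = \frac{2}{33497}$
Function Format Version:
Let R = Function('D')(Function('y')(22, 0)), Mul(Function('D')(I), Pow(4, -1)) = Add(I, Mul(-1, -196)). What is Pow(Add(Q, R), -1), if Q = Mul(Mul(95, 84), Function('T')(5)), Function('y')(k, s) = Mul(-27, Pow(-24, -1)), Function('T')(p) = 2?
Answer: Rational(2, 33497) ≈ 5.9707e-5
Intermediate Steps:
Function('y')(k, s) = Rational(9, 8) (Function('y')(k, s) = Mul(-27, Rational(-1, 24)) = Rational(9, 8))
Function('D')(I) = Add(784, Mul(4, I)) (Function('D')(I) = Mul(4, Add(I, Mul(-1, -196))) = Mul(4, Add(I, 196)) = Mul(4, Add(196, I)) = Add(784, Mul(4, I)))
Q = 15960 (Q = Mul(Mul(95, 84), 2) = Mul(7980, 2) = 15960)
R = Rational(1577, 2) (R = Add(784, Mul(4, Rational(9, 8))) = Add(784, Rational(9, 2)) = Rational(1577, 2) ≈ 788.50)
Pow(Add(Q, R), -1) = Pow(Add(15960, Rational(1577, 2)), -1) = Pow(Rational(33497, 2), -1) = Rational(2, 33497)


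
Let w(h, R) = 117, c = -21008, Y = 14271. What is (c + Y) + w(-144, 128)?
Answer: -6620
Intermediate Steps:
(c + Y) + w(-144, 128) = (-21008 + 14271) + 117 = -6737 + 117 = -6620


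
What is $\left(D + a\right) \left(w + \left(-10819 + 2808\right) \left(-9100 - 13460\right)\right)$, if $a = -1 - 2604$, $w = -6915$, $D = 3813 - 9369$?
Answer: $-1474866080445$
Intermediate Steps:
$D = -5556$ ($D = 3813 - 9369 = -5556$)
$a = -2605$ ($a = -1 - 2604 = -2605$)
$\left(D + a\right) \left(w + \left(-10819 + 2808\right) \left(-9100 - 13460\right)\right) = \left(-5556 - 2605\right) \left(-6915 + \left(-10819 + 2808\right) \left(-9100 - 13460\right)\right) = - 8161 \left(-6915 - -180728160\right) = - 8161 \left(-6915 + 180728160\right) = \left(-8161\right) 180721245 = -1474866080445$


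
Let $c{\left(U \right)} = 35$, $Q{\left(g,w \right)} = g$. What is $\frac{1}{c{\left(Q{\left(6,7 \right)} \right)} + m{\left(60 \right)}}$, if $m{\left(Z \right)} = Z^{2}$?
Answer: $\frac{1}{3635} \approx 0.0002751$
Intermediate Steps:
$\frac{1}{c{\left(Q{\left(6,7 \right)} \right)} + m{\left(60 \right)}} = \frac{1}{35 + 60^{2}} = \frac{1}{35 + 3600} = \frac{1}{3635}$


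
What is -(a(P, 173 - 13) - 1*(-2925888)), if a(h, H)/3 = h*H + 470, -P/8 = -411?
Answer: -4505538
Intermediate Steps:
P = 3288 (P = -8*(-411) = 3288)
a(h, H) = 1410 + 3*H*h (a(h, H) = 3*(h*H + 470) = 3*(H*h + 470) = 3*(470 + H*h) = 1410 + 3*H*h)
-(a(P, 173 - 13) - 1*(-2925888)) = -((1410 + 3*(173 - 13)*3288) - 1*(-2925888)) = -((1410 + 3*160*3288) + 2925888) = -((1410 + 1578240) + 2925888) = -(1579650 + 2925888) = -1*4505538 = -4505538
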